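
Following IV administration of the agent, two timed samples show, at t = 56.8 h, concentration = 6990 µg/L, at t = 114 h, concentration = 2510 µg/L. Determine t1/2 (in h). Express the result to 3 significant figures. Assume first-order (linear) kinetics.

38.7 h

k = ln(C₁/C₂) / (t₂ − t₁) = ln(6990/2510) / (114 − 56.8)
  = 1.024 / 57.20 = 0.01790 h⁻¹
t½ = ln2 / k = 0.693147 / 0.01790 = 38.72 h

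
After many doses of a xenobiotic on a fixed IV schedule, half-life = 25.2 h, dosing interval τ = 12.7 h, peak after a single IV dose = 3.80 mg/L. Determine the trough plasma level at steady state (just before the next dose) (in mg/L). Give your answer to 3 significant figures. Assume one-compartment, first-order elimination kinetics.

9.09 mg/L

k = ln2 / t½ = 0.693147 / 25.2 = 0.02751 h⁻¹
e^(−kτ) = e^(−0.02751 × 12.7) = 0.7051
Accumulation ratio R = 1 / (1 − e^(−kτ)) = 1 / (1 − 0.7051) = 3.391
Steady-state trough = C₀ × R × e^(−kτ) = 3.80 × 3.391 × 0.7051 = 9.086 mg/L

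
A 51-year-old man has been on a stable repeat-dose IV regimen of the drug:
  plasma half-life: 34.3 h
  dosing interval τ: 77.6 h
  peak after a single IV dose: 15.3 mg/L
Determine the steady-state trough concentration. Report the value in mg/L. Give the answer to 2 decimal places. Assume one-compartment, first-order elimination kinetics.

4.03 mg/L

k = ln2 / t½ = 0.693147 / 34.3 = 0.02021 h⁻¹
e^(−kτ) = e^(−0.02021 × 77.6) = 0.2084
Accumulation ratio R = 1 / (1 − e^(−kτ)) = 1 / (1 − 0.2084) = 1.263
Steady-state trough = C₀ × R × e^(−kτ) = 15.3 × 1.263 × 0.2084 = 4.027 mg/L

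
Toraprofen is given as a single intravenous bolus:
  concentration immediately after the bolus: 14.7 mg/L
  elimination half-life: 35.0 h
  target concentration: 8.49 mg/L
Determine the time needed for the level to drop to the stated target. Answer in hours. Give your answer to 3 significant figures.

27.7 h

k = ln2 / t½ = 0.693147 / 35.0 = 0.01980 h⁻¹
t = ln(C₀ / C) / k = ln(14.70 / 8.49) / 0.01980
  = ln(1.731) / 0.01980 = 0.5487 / 0.01980 = 27.71 h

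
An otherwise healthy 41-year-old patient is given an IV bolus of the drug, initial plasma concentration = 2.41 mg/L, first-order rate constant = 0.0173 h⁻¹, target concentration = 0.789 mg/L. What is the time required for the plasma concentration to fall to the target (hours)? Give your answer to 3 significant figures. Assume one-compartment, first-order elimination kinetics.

64.5 h

t = ln(C₀ / C) / k = ln(2.410 / 0.789) / 0.01730
  = ln(3.054) / 0.01730 = 1.116 / 0.01730 = 64.51 h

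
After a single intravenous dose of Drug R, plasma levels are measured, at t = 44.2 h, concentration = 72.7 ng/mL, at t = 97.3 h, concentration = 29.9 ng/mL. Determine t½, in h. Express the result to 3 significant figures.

k = ln(C₁/C₂) / (t₂ − t₁) = ln(72.7/29.9) / (97.3 − 44.2)
  = 0.8885 / 53.10 = 0.01673 h⁻¹
t½ = ln2 / k = 0.693147 / 0.01673 = 41.43 h

41.4 h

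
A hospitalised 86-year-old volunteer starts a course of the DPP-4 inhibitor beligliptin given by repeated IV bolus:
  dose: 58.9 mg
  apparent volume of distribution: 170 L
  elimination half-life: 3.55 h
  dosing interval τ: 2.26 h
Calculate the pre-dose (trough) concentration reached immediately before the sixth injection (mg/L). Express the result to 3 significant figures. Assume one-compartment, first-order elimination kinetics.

C₀ per dose = Dose / Vd = 58.9 / 170 = 0.3465 mg/L
k = ln2 / t½ = 0.693147 / 3.55 = 0.1953 h⁻¹
Fraction remaining after one interval: r = e^(−kτ) = e^(−0.1953 × 2.26) = 0.6431
Before dose 6, 5 doses have been given (aged 1τ, 2τ, 3τ, 4τ, 5τ).
C_trough = C₀ × (r + r² + … + r^5) = C₀ × r(1−r^5)/(1−r)
        = 0.3465 × 0.6431 × (1 − 0.1100) / (1 − 0.6431) = 0.5557 mg/L

0.556 mg/L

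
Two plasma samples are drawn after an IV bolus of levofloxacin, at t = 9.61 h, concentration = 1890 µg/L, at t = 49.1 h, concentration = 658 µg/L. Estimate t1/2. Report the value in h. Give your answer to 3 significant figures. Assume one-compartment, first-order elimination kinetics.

25.9 h

k = ln(C₁/C₂) / (t₂ − t₁) = ln(1890/658) / (49.1 − 9.61)
  = 1.055 / 39.49 = 0.02672 h⁻¹
t½ = ln2 / k = 0.693147 / 0.02672 = 25.94 h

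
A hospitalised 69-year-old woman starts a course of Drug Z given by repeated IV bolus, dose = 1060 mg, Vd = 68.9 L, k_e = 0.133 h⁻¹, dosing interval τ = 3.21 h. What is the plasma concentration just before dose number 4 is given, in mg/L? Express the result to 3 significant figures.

20.9 mg/L

C₀ per dose = Dose / Vd = 1060 / 68.9 = 15.38 mg/L
Fraction remaining after one interval: r = e^(−kτ) = e^(−0.1330 × 3.21) = 0.6525
Before dose 4, 3 doses have been given (aged 1τ, 2τ, 3τ).
C_trough = C₀ × (r + r² + … + r^3) = C₀ × r(1−r^3)/(1−r)
        = 15.38 × 0.6525 × (1 − 0.2778) / (1 − 0.6525) = 20.86 mg/L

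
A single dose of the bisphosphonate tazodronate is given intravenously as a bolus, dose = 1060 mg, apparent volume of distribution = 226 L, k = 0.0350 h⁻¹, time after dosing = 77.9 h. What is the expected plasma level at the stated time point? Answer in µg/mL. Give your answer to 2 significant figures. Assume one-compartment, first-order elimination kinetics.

0.31 µg/mL

C₀ = Dose / Vd = 1060 / 226 = 4.690 mg/L
C = C₀ · e^(−k·t) = 4.690 × e^(−0.03500 × 77.9)
  = 4.690 × 0.06545 = 0.3070 mg/L
(0.3070 mg/L = 0.3070 µg/mL)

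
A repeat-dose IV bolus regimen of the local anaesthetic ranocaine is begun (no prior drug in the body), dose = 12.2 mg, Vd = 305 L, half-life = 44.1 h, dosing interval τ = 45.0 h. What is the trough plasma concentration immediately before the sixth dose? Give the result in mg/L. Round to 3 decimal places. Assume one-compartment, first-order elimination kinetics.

C₀ per dose = Dose / Vd = 12.2 / 305 = 0.04000 mg/L
k = ln2 / t½ = 0.693147 / 44.1 = 0.01572 h⁻¹
Fraction remaining after one interval: r = e^(−kτ) = e^(−0.01572 × 45.0) = 0.4929
Before dose 6, 5 doses have been given (aged 1τ, 2τ, 3τ, 4τ, 5τ).
C_trough = C₀ × (r + r² + … + r^5) = C₀ × r(1−r^5)/(1−r)
        = 0.04000 × 0.4929 × (1 − 0.02909) / (1 − 0.4929) = 0.03775 mg/L

0.038 mg/L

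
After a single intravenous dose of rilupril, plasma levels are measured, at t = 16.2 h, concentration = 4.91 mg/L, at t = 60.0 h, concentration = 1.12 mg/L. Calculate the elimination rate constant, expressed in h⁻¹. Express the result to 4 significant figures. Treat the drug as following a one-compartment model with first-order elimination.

k = ln(C₁/C₂) / (t₂ − t₁) = ln(4.91/1.12) / (60.0 − 16.2)
  = 1.478 / 43.80 = 0.03374 h⁻¹

0.03374 h⁻¹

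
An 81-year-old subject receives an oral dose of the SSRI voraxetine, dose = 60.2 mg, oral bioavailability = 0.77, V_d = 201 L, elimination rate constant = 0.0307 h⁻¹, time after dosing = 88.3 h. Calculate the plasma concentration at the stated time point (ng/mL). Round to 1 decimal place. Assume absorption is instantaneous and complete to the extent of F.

Amount reaching circulation = F × Dose = 0.77 × 60.20 = 46.35 mg
C₀ = F·Dose / Vd = 46.35 / 201 = 0.2306 mg/L
C = C₀ · e^(−k·t) = 0.2306 × e^(−0.03070 × 88.3)
  = 0.2306 × 0.06648 = 0.01533 mg/L
Convert: 0.01533 mg/L × 1000 = 15.33 ng/mL

15.3 ng/mL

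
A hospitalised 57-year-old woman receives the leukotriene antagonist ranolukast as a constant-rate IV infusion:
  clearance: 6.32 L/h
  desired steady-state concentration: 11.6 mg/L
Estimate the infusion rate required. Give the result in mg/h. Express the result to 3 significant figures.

73.3 mg/h

At steady state, infusion rate R₀ = Css × CL = 11.6 × 6.320 = 73.31 mg/h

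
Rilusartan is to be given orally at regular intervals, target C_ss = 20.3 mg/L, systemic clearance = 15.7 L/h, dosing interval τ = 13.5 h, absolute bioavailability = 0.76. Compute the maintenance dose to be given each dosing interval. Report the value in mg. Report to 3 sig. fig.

5660 mg

At steady state, F × (Dose/τ) = Css × CL.
Dose = Css × CL × τ / F = 20.3 × 15.70 × 13.5 / 0.76 = 5661 mg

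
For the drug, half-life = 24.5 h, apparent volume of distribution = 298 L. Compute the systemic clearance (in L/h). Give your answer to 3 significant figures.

8.43 L/h

k = ln2 / t½ = 0.693147 / 24.5 = 0.02829 h⁻¹
CL = k × Vd = 0.02829 × 298 = 8.430 L/h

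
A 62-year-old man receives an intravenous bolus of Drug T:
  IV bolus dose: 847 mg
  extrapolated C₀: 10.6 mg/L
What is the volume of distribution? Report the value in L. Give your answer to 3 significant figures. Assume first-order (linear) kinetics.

79.9 L

Vd = Dose / C₀ = 847.0 / 10.6 = 79.91 L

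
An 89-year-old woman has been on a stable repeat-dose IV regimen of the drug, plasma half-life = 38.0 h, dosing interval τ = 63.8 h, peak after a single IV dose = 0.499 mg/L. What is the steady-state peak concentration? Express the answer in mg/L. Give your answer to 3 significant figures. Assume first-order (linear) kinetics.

0.726 mg/L

k = ln2 / t½ = 0.693147 / 38.0 = 0.01824 h⁻¹
e^(−kτ) = e^(−0.01824 × 63.8) = 0.3123
Accumulation ratio R = 1 / (1 − e^(−kτ)) = 1 / (1 − 0.3123) = 1.454
Steady-state peak = C₀ × R = 0.499 × 1.454 = 0.7255 mg/L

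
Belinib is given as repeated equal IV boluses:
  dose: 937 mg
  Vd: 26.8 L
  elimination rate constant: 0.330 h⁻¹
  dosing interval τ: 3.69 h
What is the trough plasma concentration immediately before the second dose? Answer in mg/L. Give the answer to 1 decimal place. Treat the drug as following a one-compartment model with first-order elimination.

C₀ per dose = Dose / Vd = 937 / 26.8 = 34.96 mg/L
Fraction remaining after one interval: r = e^(−kτ) = e^(−0.3300 × 3.69) = 0.2959
Before dose 2, 1 dose has been given (aged 1τ).
C_trough = C₀ × r = 34.96 × 0.2959 = 10.34 mg/L

10.3 mg/L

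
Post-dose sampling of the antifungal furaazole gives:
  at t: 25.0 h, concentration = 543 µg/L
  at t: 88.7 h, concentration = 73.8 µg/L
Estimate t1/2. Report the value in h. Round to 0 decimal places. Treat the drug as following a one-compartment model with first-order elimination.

22 h

k = ln(C₁/C₂) / (t₂ − t₁) = ln(543/73.8) / (88.7 − 25.0)
  = 1.996 / 63.70 = 0.03133 h⁻¹
t½ = ln2 / k = 0.693147 / 0.03133 = 22.12 h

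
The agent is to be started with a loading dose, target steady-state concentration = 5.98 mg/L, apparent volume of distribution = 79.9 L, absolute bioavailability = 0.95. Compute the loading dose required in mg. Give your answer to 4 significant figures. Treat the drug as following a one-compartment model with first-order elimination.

502.9 mg

LD = Css × Vd / F = 5.98 × 79.9 / 0.95 = 502.9 mg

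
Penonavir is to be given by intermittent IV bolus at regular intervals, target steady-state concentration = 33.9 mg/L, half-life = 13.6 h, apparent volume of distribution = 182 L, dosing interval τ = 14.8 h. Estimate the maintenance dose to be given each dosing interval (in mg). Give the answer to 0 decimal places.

k = ln2 / t½ = 0.693147 / 13.6 = 0.05097 h⁻¹
CL = k × Vd = 0.05097 × 182 = 9.277 L/h
At steady state, Dose/τ = Css × CL.
Dose = Css × CL × τ = 33.9 × 9.277 × 14.8 = 4654 mg

4654 mg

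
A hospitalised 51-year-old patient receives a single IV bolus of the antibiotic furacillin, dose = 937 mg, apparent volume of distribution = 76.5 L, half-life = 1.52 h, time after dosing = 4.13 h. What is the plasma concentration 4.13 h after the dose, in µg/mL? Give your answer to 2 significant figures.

C₀ = Dose / Vd = 937.0 / 76.5 = 12.25 mg/L
k = ln2 / t½ = 0.693147 / 1.52 = 0.4560 h⁻¹
C = C₀ · e^(−k·t) = 12.25 × e^(−0.4560 × 4.13)
  = 12.25 × 0.1521 = 1.863 mg/L
(1.863 mg/L = 1.863 µg/mL)

1.9 µg/mL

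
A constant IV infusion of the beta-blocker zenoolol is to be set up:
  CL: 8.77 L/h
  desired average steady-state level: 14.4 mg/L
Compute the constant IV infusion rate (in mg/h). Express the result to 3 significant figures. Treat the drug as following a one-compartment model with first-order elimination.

126 mg/h

At steady state, infusion rate R₀ = Css × CL = 14.4 × 8.770 = 126.3 mg/h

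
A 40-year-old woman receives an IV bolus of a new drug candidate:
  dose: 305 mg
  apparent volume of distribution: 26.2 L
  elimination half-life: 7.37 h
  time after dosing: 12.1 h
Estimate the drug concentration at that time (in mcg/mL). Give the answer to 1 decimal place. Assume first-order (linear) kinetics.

3.7 mcg/mL

C₀ = Dose / Vd = 305.0 / 26.2 = 11.64 mg/L
k = ln2 / t½ = 0.693147 / 7.37 = 0.09405 h⁻¹
C = C₀ · e^(−k·t) = 11.64 × e^(−0.09405 × 12.1)
  = 11.64 × 0.3205 = 3.731 mg/L
(3.731 mg/L = 3.731 mcg/mL)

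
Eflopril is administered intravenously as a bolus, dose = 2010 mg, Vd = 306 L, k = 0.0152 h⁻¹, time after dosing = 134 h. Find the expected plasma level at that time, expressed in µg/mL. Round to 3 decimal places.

0.857 µg/mL

C₀ = Dose / Vd = 2010 / 306 = 6.569 mg/L
C = C₀ · e^(−k·t) = 6.569 × e^(−0.01520 × 134)
  = 6.569 × 0.1304 = 0.8566 mg/L
(0.8566 mg/L = 0.8566 µg/mL)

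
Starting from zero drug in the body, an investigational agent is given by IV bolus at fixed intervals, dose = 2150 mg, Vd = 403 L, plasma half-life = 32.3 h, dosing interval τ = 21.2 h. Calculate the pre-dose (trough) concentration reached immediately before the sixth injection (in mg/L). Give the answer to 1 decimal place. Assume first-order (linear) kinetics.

C₀ per dose = Dose / Vd = 2150 / 403 = 5.335 mg/L
k = ln2 / t½ = 0.693147 / 32.3 = 0.02146 h⁻¹
Fraction remaining after one interval: r = e^(−kτ) = e^(−0.02146 × 21.2) = 0.6345
Before dose 6, 5 doses have been given (aged 1τ, 2τ, 3τ, 4τ, 5τ).
C_trough = C₀ × (r + r² + … + r^5) = C₀ × r(1−r^5)/(1−r)
        = 5.335 × 0.6345 × (1 − 0.1028) / (1 − 0.6345) = 8.309 mg/L

8.3 mg/L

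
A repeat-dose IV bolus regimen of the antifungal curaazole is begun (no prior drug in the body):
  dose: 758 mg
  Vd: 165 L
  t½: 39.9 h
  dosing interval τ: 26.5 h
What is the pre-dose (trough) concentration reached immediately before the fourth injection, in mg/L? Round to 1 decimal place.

C₀ per dose = Dose / Vd = 758 / 165 = 4.594 mg/L
k = ln2 / t½ = 0.693147 / 39.9 = 0.01737 h⁻¹
Fraction remaining after one interval: r = e^(−kτ) = e^(−0.01737 × 26.5) = 0.6311
Before dose 4, 3 doses have been given (aged 1τ, 2τ, 3τ).
C_trough = C₀ × (r + r² + … + r^3) = C₀ × r(1−r^3)/(1−r)
        = 4.594 × 0.6311 × (1 − 0.2514) / (1 − 0.6311) = 5.883 mg/L

5.9 mg/L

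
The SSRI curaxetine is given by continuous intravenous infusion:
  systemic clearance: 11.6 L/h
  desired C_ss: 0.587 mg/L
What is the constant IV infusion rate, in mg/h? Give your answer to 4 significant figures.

At steady state, infusion rate R₀ = Css × CL = 0.587 × 11.60 = 6.809 mg/h

6.809 mg/h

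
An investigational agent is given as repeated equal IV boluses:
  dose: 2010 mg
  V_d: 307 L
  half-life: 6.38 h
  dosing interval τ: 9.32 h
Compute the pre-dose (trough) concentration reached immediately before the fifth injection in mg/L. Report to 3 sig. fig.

C₀ per dose = Dose / Vd = 2010 / 307 = 6.547 mg/L
k = ln2 / t½ = 0.693147 / 6.38 = 0.1086 h⁻¹
Fraction remaining after one interval: r = e^(−kτ) = e^(−0.1086 × 9.32) = 0.3634
Before dose 5, 4 doses have been given (aged 1τ, 2τ, 3τ, 4τ).
C_trough = C₀ × (r + r² + … + r^4) = C₀ × r(1−r^4)/(1−r)
        = 6.547 × 0.3634 × (1 − 0.01744) / (1 − 0.3634) = 3.672 mg/L

3.67 mg/L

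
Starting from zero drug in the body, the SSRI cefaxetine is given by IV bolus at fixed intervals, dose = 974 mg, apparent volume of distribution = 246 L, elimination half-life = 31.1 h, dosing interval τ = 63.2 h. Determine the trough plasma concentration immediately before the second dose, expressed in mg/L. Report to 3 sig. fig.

C₀ per dose = Dose / Vd = 974 / 246 = 3.959 mg/L
k = ln2 / t½ = 0.693147 / 31.1 = 0.02229 h⁻¹
Fraction remaining after one interval: r = e^(−kτ) = e^(−0.02229 × 63.2) = 0.2445
Before dose 2, 1 dose has been given (aged 1τ).
C_trough = C₀ × r = 3.959 × 0.2445 = 0.9680 mg/L

0.968 mg/L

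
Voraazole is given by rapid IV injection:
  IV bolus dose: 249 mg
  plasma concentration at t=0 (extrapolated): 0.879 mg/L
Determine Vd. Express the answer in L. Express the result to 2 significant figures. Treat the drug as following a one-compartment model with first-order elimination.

Vd = Dose / C₀ = 249.0 / 0.879 = 283.3 L

280 L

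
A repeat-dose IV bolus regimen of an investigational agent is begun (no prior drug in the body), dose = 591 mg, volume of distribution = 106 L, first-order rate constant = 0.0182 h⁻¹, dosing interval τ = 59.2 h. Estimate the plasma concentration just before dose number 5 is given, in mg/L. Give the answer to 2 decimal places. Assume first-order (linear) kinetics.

2.84 mg/L

C₀ per dose = Dose / Vd = 591 / 106 = 5.575 mg/L
Fraction remaining after one interval: r = e^(−kτ) = e^(−0.01820 × 59.2) = 0.3405
Before dose 5, 4 doses have been given (aged 1τ, 2τ, 3τ, 4τ).
C_trough = C₀ × (r + r² + … + r^4) = C₀ × r(1−r^4)/(1−r)
        = 5.575 × 0.3405 × (1 − 0.01344) / (1 − 0.3405) = 2.840 mg/L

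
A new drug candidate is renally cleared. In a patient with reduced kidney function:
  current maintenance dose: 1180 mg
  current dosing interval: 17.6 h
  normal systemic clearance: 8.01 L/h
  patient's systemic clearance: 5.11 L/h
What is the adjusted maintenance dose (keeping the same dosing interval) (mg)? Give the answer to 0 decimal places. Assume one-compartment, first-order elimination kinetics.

To keep the same average steady-state level, dosing rate must scale with clearance.
CL ratio = 5.11 / 8.01 = 0.6380
New dose (same interval) = 1180 × 0.6380 = 752.8 mg

753 mg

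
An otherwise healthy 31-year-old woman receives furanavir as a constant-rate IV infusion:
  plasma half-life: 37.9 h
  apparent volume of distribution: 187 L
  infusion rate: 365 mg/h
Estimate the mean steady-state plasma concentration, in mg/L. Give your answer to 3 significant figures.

107 mg/L

k = ln2 / t½ = 0.693147 / 37.9 = 0.01829 h⁻¹
CL = k × Vd = 0.01829 × 187 = 3.420 L/h
At steady state Css = R₀ / CL = 365 / 3.420 = 106.7 mg/L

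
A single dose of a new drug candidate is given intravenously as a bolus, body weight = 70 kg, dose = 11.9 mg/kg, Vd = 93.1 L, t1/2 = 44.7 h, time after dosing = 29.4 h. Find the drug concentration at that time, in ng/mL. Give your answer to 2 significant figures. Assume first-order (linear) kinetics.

Total dose = 11.9 × 70 = 833.0 mg
C₀ = Dose / Vd = 833.0 / 93.1 = 8.947 mg/L
k = ln2 / t½ = 0.693147 / 44.7 = 0.01551 h⁻¹
C = C₀ · e^(−k·t) = 8.947 × e^(−0.01551 × 29.4)
  = 8.947 × 0.6338 = 5.671 mg/L
Convert: 5.671 mg/L × 1000 = 5671 ng/mL

5700 ng/mL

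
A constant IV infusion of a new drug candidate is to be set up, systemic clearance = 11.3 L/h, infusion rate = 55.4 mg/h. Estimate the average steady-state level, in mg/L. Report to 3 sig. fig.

At steady state Css = R₀ / CL = 55.4 / 11.30 = 4.903 mg/L

4.90 mg/L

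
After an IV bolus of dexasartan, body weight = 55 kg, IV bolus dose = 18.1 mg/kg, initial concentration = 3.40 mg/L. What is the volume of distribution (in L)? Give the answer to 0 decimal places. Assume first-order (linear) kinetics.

Dose = 18.1 × 55 = 995.5 mg
Vd = Dose / C₀ = 995.5 / 3.40 = 292.8 L

293 L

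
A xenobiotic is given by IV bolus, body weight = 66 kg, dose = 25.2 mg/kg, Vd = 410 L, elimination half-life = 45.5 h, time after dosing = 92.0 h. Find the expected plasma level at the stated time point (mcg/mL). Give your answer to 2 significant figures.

Total dose = 25.2 × 66 = 1663 mg
C₀ = Dose / Vd = 1663 / 410 = 4.056 mg/L
k = ln2 / t½ = 0.693147 / 45.5 = 0.01523 h⁻¹
C = C₀ · e^(−k·t) = 4.056 × e^(−0.01523 × 92.0)
  = 4.056 × 0.2463 = 0.9990 mg/L
(0.9990 mg/L = 0.9990 mcg/mL)

1.0 mcg/mL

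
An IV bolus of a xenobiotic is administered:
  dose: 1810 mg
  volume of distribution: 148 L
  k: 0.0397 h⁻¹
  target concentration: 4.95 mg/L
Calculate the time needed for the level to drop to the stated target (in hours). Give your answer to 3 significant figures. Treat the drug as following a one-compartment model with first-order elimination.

C₀ = Dose / Vd = 1810 / 148 = 12.23 mg/L
t = ln(C₀ / C) / k = ln(12.23 / 4.95) / 0.03970
  = ln(2.471) / 0.03970 = 0.9046 / 0.03970 = 22.79 h

22.8 h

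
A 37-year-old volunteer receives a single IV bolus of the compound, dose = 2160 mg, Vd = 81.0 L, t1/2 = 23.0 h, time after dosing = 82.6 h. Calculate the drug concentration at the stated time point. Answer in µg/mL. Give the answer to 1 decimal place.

2.2 µg/mL

C₀ = Dose / Vd = 2160 / 81.0 = 26.67 mg/L
k = ln2 / t½ = 0.693147 / 23.0 = 0.03014 h⁻¹
C = C₀ · e^(−k·t) = 26.67 × e^(−0.03014 × 82.6)
  = 26.67 × 0.08295 = 2.212 mg/L
(2.212 mg/L = 2.212 µg/mL)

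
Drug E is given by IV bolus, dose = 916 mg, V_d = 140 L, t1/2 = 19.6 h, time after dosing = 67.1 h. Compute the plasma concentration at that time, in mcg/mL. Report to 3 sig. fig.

C₀ = Dose / Vd = 916.0 / 140 = 6.543 mg/L
k = ln2 / t½ = 0.693147 / 19.6 = 0.03536 h⁻¹
C = C₀ · e^(−k·t) = 6.543 × e^(−0.03536 × 67.1)
  = 6.543 × 0.09323 = 0.6100 mg/L
(0.6100 mg/L = 0.6100 mcg/mL)

0.610 mcg/mL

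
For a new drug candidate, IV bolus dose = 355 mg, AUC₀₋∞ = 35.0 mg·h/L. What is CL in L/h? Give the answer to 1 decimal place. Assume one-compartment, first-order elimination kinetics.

CL = Dose / AUC = 355 / 35.0 = 10.14 L/h

10.1 L/h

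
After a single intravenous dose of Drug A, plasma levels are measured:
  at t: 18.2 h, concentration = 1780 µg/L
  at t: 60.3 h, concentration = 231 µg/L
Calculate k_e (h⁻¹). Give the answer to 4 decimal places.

0.0485 h⁻¹

k = ln(C₁/C₂) / (t₂ − t₁) = ln(1780/231) / (60.3 − 18.2)
  = 2.042 / 42.10 = 0.04850 h⁻¹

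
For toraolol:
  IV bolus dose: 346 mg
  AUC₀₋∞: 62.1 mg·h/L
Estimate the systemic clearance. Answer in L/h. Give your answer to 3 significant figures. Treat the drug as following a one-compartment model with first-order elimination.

CL = Dose / AUC = 346 / 62.1 = 5.572 L/h

5.57 L/h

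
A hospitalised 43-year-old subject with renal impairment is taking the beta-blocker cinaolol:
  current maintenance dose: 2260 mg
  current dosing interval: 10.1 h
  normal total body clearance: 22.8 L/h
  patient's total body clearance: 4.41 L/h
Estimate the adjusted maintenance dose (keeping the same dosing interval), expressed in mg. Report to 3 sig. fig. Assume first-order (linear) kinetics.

To keep the same average steady-state level, dosing rate must scale with clearance.
CL ratio = 4.41 / 22.8 = 0.1934
New dose (same interval) = 2260 × 0.1934 = 437.1 mg

437 mg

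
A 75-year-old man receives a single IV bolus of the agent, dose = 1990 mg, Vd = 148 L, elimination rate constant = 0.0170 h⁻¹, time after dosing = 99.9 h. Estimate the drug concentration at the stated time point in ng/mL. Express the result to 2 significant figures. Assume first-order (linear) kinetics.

2500 ng/mL

C₀ = Dose / Vd = 1990 / 148 = 13.45 mg/L
C = C₀ · e^(−k·t) = 13.45 × e^(−0.01700 × 99.9)
  = 13.45 × 0.1830 = 2.461 mg/L
Convert: 2.461 mg/L × 1000 = 2461 ng/mL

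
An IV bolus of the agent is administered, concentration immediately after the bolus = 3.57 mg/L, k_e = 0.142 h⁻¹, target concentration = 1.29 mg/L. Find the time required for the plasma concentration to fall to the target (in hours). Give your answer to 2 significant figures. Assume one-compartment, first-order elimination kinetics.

t = ln(C₀ / C) / k = ln(3.570 / 1.29) / 0.1420
  = ln(2.767) / 0.1420 = 1.018 / 0.1420 = 7.169 h

7.2 h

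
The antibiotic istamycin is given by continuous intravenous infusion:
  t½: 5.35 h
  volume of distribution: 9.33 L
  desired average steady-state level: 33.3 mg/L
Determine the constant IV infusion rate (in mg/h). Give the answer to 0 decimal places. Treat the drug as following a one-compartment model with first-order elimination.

k = ln2 / t½ = 0.693147 / 5.35 = 0.1296 h⁻¹
CL = k × Vd = 0.1296 × 9.33 = 1.209 L/h
At steady state, infusion rate R₀ = Css × CL = 33.3 × 1.209 = 40.26 mg/h

40 mg/h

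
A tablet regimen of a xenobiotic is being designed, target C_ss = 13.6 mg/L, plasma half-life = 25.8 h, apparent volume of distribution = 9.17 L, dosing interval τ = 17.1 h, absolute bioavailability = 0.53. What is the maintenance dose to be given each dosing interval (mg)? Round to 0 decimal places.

k = ln2 / t½ = 0.693147 / 25.8 = 0.02687 h⁻¹
CL = k × Vd = 0.02687 × 9.17 = 0.2464 L/h
At steady state, F × (Dose/τ) = Css × CL.
Dose = Css × CL × τ / F = 13.6 × 0.2464 × 17.1 / 0.53 = 108.1 mg

108 mg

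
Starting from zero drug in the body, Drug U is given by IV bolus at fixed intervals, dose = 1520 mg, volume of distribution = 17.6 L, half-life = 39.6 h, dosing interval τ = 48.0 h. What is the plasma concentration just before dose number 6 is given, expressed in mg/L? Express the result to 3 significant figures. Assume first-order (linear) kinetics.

64.6 mg/L

C₀ per dose = Dose / Vd = 1520 / 17.6 = 86.36 mg/L
k = ln2 / t½ = 0.693147 / 39.6 = 0.01750 h⁻¹
Fraction remaining after one interval: r = e^(−kτ) = e^(−0.01750 × 48.0) = 0.4317
Before dose 6, 5 doses have been given (aged 1τ, 2τ, 3τ, 4τ, 5τ).
C_trough = C₀ × (r + r² + … + r^5) = C₀ × r(1−r^5)/(1−r)
        = 86.36 × 0.4317 × (1 − 0.01499) / (1 − 0.4317) = 64.62 mg/L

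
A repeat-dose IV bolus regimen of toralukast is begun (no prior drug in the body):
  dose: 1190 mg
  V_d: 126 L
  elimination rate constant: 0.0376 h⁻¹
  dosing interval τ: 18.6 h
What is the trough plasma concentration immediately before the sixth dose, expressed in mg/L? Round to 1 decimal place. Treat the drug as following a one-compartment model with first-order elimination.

9.0 mg/L

C₀ per dose = Dose / Vd = 1190 / 126 = 9.444 mg/L
Fraction remaining after one interval: r = e^(−kτ) = e^(−0.03760 × 18.6) = 0.4969
Before dose 6, 5 doses have been given (aged 1τ, 2τ, 3τ, 4τ, 5τ).
C_trough = C₀ × (r + r² + … + r^5) = C₀ × r(1−r^5)/(1−r)
        = 9.444 × 0.4969 × (1 − 0.03029) / (1 − 0.4969) = 9.045 mg/L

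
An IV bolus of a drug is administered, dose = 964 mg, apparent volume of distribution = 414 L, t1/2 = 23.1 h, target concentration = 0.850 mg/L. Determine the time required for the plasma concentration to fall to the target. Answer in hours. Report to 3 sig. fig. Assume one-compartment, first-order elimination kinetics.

33.6 h

C₀ = Dose / Vd = 964.0 / 414 = 2.329 mg/L
k = ln2 / t½ = 0.693147 / 23.1 = 0.03001 h⁻¹
t = ln(C₀ / C) / k = ln(2.329 / 0.850) / 0.03001
  = ln(2.740) / 0.03001 = 1.008 / 0.03001 = 33.59 h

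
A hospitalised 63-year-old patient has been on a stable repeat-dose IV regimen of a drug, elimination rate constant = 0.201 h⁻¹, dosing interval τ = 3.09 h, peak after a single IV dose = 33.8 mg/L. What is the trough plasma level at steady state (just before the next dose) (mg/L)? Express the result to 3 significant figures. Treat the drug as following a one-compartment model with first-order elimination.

e^(−kτ) = e^(−0.2010 × 3.09) = 0.5374
Accumulation ratio R = 1 / (1 − e^(−kτ)) = 1 / (1 − 0.5374) = 2.162
Steady-state trough = C₀ × R × e^(−kτ) = 33.8 × 2.162 × 0.5374 = 39.27 mg/L

39.3 mg/L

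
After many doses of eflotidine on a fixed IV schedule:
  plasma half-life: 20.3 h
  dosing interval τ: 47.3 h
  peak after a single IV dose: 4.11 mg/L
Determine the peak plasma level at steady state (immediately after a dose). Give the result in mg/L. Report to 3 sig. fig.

5.13 mg/L

k = ln2 / t½ = 0.693147 / 20.3 = 0.03415 h⁻¹
e^(−kτ) = e^(−0.03415 × 47.3) = 0.1988
Accumulation ratio R = 1 / (1 − e^(−kτ)) = 1 / (1 − 0.1988) = 1.248
Steady-state peak = C₀ × R = 4.11 × 1.248 = 5.129 mg/L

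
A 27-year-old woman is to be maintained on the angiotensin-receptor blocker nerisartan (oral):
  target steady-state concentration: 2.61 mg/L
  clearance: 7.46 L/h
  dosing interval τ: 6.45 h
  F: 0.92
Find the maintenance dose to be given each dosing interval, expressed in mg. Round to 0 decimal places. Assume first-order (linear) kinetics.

At steady state, F × (Dose/τ) = Css × CL.
Dose = Css × CL × τ / F = 2.61 × 7.460 × 6.45 / 0.92 = 136.5 mg

137 mg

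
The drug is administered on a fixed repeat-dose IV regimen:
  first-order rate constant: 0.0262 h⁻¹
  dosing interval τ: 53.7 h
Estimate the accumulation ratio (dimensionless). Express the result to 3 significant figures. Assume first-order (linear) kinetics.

e^(−kτ) = e^(−0.02620 × 53.7) = 0.2449
Accumulation ratio R = 1 / (1 − e^(−kτ)) = 1 / (1 − 0.2449) = 1.324

1.32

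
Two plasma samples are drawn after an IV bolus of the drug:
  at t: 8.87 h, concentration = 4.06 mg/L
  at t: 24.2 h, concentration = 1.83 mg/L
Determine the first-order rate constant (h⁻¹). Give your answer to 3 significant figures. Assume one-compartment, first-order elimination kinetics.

k = ln(C₁/C₂) / (t₂ − t₁) = ln(4.06/1.83) / (24.2 − 8.87)
  = 0.7969 / 15.33 = 0.05198 h⁻¹

0.0520 h⁻¹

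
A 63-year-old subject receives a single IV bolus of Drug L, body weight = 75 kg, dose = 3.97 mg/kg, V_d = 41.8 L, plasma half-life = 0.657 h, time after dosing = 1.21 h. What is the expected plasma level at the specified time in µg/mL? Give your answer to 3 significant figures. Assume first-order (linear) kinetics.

1.99 µg/mL

Total dose = 3.97 × 75 = 297.8 mg
C₀ = Dose / Vd = 297.8 / 41.8 = 7.124 mg/L
k = ln2 / t½ = 0.693147 / 0.657 = 1.055 h⁻¹
C = C₀ · e^(−k·t) = 7.124 × e^(−1.055 × 1.21)
  = 7.124 × 0.2790 = 1.988 mg/L
(1.988 mg/L = 1.988 µg/mL)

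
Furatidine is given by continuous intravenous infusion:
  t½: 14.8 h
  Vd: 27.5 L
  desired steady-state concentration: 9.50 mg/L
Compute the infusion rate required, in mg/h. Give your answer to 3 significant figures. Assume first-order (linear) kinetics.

12.2 mg/h

k = ln2 / t½ = 0.693147 / 14.8 = 0.04683 h⁻¹
CL = k × Vd = 0.04683 × 27.5 = 1.288 L/h
At steady state, infusion rate R₀ = Css × CL = 9.50 × 1.288 = 12.24 mg/h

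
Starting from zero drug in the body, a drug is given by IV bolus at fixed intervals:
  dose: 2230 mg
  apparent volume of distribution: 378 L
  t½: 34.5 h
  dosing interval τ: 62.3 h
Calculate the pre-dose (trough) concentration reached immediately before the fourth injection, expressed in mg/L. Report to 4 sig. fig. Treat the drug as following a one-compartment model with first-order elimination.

2.308 mg/L

C₀ per dose = Dose / Vd = 2230 / 378 = 5.899 mg/L
k = ln2 / t½ = 0.693147 / 34.5 = 0.02009 h⁻¹
Fraction remaining after one interval: r = e^(−kτ) = e^(−0.02009 × 62.3) = 0.2860
Before dose 4, 3 doses have been given (aged 1τ, 2τ, 3τ).
C_trough = C₀ × (r + r² + … + r^3) = C₀ × r(1−r^3)/(1−r)
        = 5.899 × 0.2860 × (1 − 0.02339) / (1 − 0.2860) = 2.308 mg/L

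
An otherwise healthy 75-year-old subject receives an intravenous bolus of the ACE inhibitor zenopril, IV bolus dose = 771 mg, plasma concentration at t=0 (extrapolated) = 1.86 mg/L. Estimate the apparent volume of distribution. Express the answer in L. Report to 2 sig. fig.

Vd = Dose / C₀ = 771.0 / 1.86 = 414.5 L

410 L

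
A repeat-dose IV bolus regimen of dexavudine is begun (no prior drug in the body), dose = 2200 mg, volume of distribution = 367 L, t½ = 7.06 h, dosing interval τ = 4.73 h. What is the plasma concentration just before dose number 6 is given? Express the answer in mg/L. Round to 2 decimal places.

C₀ per dose = Dose / Vd = 2200 / 367 = 5.995 mg/L
k = ln2 / t½ = 0.693147 / 7.06 = 0.09818 h⁻¹
Fraction remaining after one interval: r = e^(−kτ) = e^(−0.09818 × 4.73) = 0.6285
Before dose 6, 5 doses have been given (aged 1τ, 2τ, 3τ, 4τ, 5τ).
C_trough = C₀ × (r + r² + … + r^5) = C₀ × r(1−r^5)/(1−r)
        = 5.995 × 0.6285 × (1 − 0.09807) / (1 − 0.6285) = 9.148 mg/L

9.15 mg/L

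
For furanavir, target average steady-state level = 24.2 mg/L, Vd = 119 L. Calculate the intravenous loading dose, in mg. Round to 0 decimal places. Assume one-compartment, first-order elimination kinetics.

LD = Css × Vd = 24.2 × 119 = 2880 mg

2880 mg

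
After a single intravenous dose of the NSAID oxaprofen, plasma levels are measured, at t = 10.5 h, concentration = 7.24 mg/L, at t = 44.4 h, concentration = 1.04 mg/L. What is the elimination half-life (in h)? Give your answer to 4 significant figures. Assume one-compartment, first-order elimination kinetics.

k = ln(C₁/C₂) / (t₂ − t₁) = ln(7.24/1.04) / (44.4 − 10.5)
  = 1.940 / 33.90 = 0.05723 h⁻¹
t½ = ln2 / k = 0.693147 / 0.05723 = 12.11 h

12.11 h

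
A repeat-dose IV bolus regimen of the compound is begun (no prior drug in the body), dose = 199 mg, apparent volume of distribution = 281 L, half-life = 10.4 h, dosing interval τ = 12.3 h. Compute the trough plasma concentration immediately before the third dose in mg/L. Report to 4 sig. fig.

0.4494 mg/L

C₀ per dose = Dose / Vd = 199 / 281 = 0.7082 mg/L
k = ln2 / t½ = 0.693147 / 10.4 = 0.06665 h⁻¹
Fraction remaining after one interval: r = e^(−kτ) = e^(−0.06665 × 12.3) = 0.4405
Before dose 3, 2 doses have been given (aged 1τ, 2τ).
C_trough = C₀ × (r + r²) = 0.7082 × (0.4405 + 0.1940) = 0.4494 mg/L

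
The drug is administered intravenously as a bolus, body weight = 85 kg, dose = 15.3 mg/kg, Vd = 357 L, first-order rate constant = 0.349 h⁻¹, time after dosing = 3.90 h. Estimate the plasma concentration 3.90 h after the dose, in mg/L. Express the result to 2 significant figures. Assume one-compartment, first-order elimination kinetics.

0.93 mg/L

Total dose = 15.3 × 85 = 1301 mg
C₀ = Dose / Vd = 1301 / 357 = 3.644 mg/L
C = C₀ · e^(−k·t) = 3.644 × e^(−0.3490 × 3.90)
  = 3.644 × 0.2564 = 0.9343 mg/L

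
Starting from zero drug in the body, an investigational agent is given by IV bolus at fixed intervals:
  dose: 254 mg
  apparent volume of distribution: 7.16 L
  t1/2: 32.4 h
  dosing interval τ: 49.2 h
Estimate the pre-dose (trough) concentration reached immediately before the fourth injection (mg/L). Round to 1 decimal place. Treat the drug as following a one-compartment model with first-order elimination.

C₀ per dose = Dose / Vd = 254 / 7.16 = 35.47 mg/L
k = ln2 / t½ = 0.693147 / 32.4 = 0.02139 h⁻¹
Fraction remaining after one interval: r = e^(−kτ) = e^(−0.02139 × 49.2) = 0.3491
Before dose 4, 3 doses have been given (aged 1τ, 2τ, 3τ).
C_trough = C₀ × (r + r² + … + r^3) = C₀ × r(1−r^3)/(1−r)
        = 35.47 × 0.3491 × (1 − 0.04255) / (1 − 0.3491) = 18.21 mg/L

18.2 mg/L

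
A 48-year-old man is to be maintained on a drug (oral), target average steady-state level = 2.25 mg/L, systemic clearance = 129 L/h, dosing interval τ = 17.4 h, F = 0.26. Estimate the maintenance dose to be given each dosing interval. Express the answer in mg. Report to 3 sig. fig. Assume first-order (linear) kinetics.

19400 mg

At steady state, F × (Dose/τ) = Css × CL.
Dose = Css × CL × τ / F = 2.25 × 129.0 × 17.4 / 0.26 = 19420 mg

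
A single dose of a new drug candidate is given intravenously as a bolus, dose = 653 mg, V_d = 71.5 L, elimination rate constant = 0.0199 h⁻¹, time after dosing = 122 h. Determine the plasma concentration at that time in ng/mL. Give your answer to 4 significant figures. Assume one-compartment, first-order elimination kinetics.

C₀ = Dose / Vd = 653.0 / 71.5 = 9.133 mg/L
C = C₀ · e^(−k·t) = 9.133 × e^(−0.01990 × 122)
  = 9.133 × 0.08823 = 0.8058 mg/L
Convert: 0.8058 mg/L × 1000 = 805.8 ng/mL

805.8 ng/mL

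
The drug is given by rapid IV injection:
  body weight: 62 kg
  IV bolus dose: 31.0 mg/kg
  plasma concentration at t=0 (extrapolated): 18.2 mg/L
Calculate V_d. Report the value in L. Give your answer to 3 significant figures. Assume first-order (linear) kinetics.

Dose = 31.0 × 62 = 1922 mg
Vd = Dose / C₀ = 1922 / 18.2 = 105.6 L

106 L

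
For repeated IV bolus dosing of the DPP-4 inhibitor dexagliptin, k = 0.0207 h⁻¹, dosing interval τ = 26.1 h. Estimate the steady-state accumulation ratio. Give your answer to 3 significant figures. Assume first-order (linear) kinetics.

2.40

e^(−kτ) = e^(−0.02070 × 26.1) = 0.5826
Accumulation ratio R = 1 / (1 − e^(−kτ)) = 1 / (1 − 0.5826) = 2.396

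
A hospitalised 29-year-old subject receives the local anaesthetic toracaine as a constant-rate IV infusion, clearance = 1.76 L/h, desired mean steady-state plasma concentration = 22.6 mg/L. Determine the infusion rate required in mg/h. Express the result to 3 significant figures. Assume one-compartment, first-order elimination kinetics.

At steady state, infusion rate R₀ = Css × CL = 22.6 × 1.760 = 39.78 mg/h

39.8 mg/h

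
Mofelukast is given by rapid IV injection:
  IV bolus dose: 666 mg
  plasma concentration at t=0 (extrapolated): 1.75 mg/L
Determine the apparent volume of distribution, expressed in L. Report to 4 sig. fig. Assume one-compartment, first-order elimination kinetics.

Vd = Dose / C₀ = 666.0 / 1.75 = 380.6 L

380.6 L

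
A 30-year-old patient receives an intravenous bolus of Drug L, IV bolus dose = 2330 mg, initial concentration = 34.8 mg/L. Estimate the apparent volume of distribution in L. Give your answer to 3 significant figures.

67.0 L

Vd = Dose / C₀ = 2330 / 34.8 = 66.95 L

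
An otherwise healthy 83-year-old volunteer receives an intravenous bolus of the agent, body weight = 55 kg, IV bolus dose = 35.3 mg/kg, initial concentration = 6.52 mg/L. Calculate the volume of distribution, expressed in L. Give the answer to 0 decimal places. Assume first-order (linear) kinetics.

298 L

Dose = 35.3 × 55 = 1942 mg
Vd = Dose / C₀ = 1942 / 6.52 = 297.9 L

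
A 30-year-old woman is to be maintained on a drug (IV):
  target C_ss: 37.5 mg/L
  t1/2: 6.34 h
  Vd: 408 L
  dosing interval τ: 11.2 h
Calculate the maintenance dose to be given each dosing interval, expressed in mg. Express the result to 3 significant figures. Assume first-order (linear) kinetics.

18700 mg

k = ln2 / t½ = 0.693147 / 6.34 = 0.1093 h⁻¹
CL = k × Vd = 0.1093 × 408 = 44.59 L/h
At steady state, Dose/τ = Css × CL.
Dose = Css × CL × τ = 37.5 × 44.59 × 11.2 = 18730 mg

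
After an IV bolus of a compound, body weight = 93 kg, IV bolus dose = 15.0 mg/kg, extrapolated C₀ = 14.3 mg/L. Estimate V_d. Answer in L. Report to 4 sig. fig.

97.55 L

Dose = 15.0 × 93 = 1395 mg
Vd = Dose / C₀ = 1395 / 14.3 = 97.55 L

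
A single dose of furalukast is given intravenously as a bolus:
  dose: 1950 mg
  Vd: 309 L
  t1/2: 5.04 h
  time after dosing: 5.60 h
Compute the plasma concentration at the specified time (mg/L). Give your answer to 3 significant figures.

C₀ = Dose / Vd = 1950 / 309 = 6.311 mg/L
k = ln2 / t½ = 0.693147 / 5.04 = 0.1375 h⁻¹
C = C₀ · e^(−k·t) = 6.311 × e^(−0.1375 × 5.60)
  = 6.311 × 0.4630 = 2.922 mg/L

2.92 mg/L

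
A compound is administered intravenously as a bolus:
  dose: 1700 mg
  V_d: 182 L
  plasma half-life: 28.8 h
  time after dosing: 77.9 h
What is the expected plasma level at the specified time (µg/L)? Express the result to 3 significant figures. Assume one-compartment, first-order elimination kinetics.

C₀ = Dose / Vd = 1700 / 182 = 9.341 mg/L
k = ln2 / t½ = 0.693147 / 28.8 = 0.02407 h⁻¹
C = C₀ · e^(−k·t) = 9.341 × e^(−0.02407 × 77.9)
  = 9.341 × 0.1533 = 1.432 mg/L
Convert: 1.432 mg/L × 1000 = 1432 µg/L

1430 µg/L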